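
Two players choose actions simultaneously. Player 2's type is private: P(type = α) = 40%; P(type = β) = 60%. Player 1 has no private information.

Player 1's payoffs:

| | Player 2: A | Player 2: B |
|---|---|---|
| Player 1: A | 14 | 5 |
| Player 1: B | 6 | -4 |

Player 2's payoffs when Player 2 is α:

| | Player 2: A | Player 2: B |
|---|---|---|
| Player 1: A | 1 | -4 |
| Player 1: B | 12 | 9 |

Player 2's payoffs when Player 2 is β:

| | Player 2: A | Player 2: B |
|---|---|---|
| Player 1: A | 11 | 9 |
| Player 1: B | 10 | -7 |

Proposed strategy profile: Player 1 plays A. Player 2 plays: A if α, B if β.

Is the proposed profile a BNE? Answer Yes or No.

Player 1 plays A: E[A] = 0.4·(14) + 0.6·(5) = 8.6; E[B] = 0. Best-responding. ✓
Player 2 (type α), facing A: A gives 1, B gives -4. Proposed A is best. ✓
Player 2 (type β), facing A: A gives 11, B gives 9. Proposed B is not best — profitable deviation exists. ✗

No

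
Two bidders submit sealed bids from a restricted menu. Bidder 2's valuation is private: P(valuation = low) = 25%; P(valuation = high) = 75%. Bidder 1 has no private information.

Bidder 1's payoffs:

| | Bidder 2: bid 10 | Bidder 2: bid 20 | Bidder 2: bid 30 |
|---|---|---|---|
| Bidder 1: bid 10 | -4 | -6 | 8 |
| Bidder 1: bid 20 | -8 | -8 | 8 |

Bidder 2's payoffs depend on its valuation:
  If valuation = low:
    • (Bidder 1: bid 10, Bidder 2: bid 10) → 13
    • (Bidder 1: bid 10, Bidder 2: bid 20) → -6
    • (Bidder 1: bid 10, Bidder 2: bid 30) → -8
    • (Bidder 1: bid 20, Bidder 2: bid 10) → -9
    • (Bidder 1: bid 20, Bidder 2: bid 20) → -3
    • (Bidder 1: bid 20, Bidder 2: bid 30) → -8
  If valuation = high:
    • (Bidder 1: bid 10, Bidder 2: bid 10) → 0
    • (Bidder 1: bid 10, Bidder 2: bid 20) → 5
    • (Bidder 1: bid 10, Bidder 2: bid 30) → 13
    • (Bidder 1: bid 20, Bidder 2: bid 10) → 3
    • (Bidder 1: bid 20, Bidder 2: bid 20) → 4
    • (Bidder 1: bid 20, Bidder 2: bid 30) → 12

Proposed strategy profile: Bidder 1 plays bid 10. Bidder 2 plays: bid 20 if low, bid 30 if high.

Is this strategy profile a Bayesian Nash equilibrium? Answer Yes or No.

No

Bidder 1 plays bid 10: E[bid 10] = 0.25·(-6) + 0.75·(8) = 4.5; E[bid 20] = 4. Best-responding. ✓
Bidder 2 (valuation low), facing bid 10: bid 10 gives 13, bid 20 gives -6, bid 30 gives -8. Proposed bid 20 is not best — profitable deviation exists. ✗
Bidder 2 (valuation high), facing bid 10: bid 10 gives 0, bid 20 gives 5, bid 30 gives 13. Proposed bid 30 is best. ✓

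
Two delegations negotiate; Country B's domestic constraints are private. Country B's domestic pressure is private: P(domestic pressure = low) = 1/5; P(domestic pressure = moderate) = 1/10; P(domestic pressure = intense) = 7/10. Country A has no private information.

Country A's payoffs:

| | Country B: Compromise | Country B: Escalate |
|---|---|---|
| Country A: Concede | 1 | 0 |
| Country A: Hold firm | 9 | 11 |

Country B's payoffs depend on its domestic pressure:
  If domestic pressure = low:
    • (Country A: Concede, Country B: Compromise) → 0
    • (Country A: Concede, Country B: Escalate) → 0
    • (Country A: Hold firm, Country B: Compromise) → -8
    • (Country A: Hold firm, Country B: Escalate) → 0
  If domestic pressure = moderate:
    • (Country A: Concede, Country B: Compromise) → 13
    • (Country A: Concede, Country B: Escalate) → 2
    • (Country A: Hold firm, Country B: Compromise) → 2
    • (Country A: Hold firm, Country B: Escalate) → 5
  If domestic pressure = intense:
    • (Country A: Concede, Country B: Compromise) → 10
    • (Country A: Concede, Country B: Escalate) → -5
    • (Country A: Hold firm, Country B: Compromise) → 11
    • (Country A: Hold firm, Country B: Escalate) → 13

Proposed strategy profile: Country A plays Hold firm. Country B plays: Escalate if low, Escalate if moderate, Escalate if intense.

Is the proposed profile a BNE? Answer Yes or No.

Yes

A profile is a BNE iff every type of every player is best-responding given beliefs about the other side.
Country A plays Hold firm: E[Hold firm] = 1/5·(11) + 1/10·(11) + 7/10·(11) = 11; E[Concede] = 0. Best-responding. ✓
Country B (domestic pressure low), facing Hold firm: Compromise gives -8, Escalate gives 0. Proposed Escalate is best. ✓
Country B (domestic pressure moderate), facing Hold firm: Compromise gives 2, Escalate gives 5. Proposed Escalate is best. ✓
Country B (domestic pressure intense), facing Hold firm: Compromise gives 11, Escalate gives 13. Proposed Escalate is best. ✓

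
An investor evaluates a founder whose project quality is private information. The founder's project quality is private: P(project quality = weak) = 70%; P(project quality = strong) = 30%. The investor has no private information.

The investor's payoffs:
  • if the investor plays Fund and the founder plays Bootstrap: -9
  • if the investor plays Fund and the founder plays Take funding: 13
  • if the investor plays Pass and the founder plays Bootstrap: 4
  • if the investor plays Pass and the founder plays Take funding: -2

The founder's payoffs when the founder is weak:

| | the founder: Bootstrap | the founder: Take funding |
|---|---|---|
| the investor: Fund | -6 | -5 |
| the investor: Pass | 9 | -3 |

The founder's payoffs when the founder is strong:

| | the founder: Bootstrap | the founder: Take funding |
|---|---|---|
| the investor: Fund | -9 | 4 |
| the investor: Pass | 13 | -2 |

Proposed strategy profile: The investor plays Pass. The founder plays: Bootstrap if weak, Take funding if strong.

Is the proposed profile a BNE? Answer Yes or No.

The investor plays Pass: E[Pass] = 0.7·(4) + 0.3·(-2) = 2.2; E[Fund] = -2.4. Best-responding. ✓
The founder (project quality weak), facing Pass: Bootstrap gives 9, Take funding gives -3. Proposed Bootstrap is best. ✓
The founder (project quality strong), facing Pass: Bootstrap gives 13, Take funding gives -2. Proposed Take funding is not best — profitable deviation exists. ✗

No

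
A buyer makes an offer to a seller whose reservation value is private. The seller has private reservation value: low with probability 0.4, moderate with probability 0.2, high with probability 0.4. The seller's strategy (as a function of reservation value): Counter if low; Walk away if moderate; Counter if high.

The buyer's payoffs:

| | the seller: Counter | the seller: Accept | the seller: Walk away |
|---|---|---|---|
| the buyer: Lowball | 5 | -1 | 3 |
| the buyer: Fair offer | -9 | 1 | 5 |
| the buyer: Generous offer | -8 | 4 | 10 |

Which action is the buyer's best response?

Lowball

Compute the buyer's expected payoff for each action, taking the expectation over the seller's type.
E[Lowball] = 0.4·(5) + 0.2·(3) + 0.4·(5) = 4.6
E[Fair offer] = 0.4·(-9) + 0.2·(5) + 0.4·(-9) = -6.2
E[Generous offer] = 0.4·(-8) + 0.2·(10) + 0.4·(-8) = -4.4
Best response: Lowball (4.6 is the largest).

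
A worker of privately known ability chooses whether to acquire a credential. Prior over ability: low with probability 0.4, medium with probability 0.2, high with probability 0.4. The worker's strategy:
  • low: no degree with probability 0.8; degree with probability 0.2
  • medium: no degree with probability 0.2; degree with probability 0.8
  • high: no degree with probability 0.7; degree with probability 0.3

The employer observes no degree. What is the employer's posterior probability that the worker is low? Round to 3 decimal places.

0.500

P(no degree) = 0.4·0.8 + 0.2·0.2 + 0.4·0.7 = 0.64
P(low | no degree) = (0.4·0.8) / 0.64 = 0.32 / 0.64 = 0.5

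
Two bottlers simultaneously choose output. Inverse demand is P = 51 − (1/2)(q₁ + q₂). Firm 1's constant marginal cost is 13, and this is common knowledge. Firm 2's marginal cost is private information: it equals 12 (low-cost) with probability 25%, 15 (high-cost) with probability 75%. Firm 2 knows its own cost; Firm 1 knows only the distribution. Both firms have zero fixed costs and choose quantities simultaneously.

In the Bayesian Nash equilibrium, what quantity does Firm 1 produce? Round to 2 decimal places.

26.17

Type-c best response for Firm 2: q₂(c) = (51 − c) − q₁/2.
Firm 1 maximizes expected profit; its first-order condition is 51 − q₁ − (1/2)E[q₂] − 13 = 0.
Substituting E[q₂] and solving: E[c₂] = 14.25, so q₁ = (51 − 2·13 + 14.25)/(3/2) = 26.1667.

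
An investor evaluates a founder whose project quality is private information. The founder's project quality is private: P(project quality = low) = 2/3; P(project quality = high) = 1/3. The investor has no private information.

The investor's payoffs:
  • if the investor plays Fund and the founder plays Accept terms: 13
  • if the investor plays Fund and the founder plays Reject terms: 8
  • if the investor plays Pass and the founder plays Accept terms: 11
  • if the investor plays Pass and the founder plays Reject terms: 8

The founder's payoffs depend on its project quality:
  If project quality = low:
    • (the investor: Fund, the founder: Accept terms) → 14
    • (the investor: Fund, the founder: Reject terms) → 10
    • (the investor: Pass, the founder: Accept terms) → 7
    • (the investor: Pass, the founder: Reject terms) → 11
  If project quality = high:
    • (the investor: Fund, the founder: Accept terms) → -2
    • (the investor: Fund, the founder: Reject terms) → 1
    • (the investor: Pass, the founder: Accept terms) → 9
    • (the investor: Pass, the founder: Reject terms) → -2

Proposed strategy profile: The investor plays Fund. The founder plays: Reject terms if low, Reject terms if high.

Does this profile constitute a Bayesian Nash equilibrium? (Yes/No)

No

A profile is a BNE iff every type of every player is best-responding given beliefs about the other side.
The investor plays Fund: E[Fund] = 2/3·(8) + 1/3·(8) = 8; E[Pass] = 8. Best-responding. ✓
The founder (project quality low), facing Fund: Accept terms gives 14, Reject terms gives 10. Proposed Reject terms is not best — profitable deviation exists. ✗
The founder (project quality high), facing Fund: Accept terms gives -2, Reject terms gives 1. Proposed Reject terms is best. ✓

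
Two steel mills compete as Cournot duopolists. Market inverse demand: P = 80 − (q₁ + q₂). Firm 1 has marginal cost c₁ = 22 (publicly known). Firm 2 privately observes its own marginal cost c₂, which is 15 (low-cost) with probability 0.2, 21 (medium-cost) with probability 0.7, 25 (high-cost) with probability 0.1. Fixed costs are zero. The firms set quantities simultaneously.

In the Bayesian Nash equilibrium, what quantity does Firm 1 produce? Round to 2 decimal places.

18.73

Type-c best response for Firm 2: q₂(c) = (80 − c)/2 − q₁/2.
Firm 1 maximizes expected profit; its first-order condition is 80 − 2q₁ − E[q₂] − 22 = 0.
Substituting E[q₂] and solving: E[c₂] = 20.2, so q₁ = (80 − 2·22 + 20.2)/3 = 18.7333.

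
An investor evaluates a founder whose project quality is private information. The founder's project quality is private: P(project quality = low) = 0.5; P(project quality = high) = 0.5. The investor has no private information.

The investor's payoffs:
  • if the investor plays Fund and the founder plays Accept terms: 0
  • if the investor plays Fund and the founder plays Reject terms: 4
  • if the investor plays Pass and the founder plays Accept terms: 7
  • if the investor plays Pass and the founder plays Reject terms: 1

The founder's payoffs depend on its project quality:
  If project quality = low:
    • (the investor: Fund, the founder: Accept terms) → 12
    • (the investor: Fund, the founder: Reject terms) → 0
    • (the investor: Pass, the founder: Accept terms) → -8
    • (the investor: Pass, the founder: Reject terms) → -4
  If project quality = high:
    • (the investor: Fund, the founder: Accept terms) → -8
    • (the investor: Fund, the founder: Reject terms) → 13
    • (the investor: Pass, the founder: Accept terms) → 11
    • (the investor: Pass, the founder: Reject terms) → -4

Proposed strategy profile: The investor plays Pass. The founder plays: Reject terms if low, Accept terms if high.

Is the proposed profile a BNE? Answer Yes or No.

The investor plays Pass: E[Pass] = 0.5·(1) + 0.5·(7) = 4; E[Fund] = 2. Best-responding. ✓
The founder (project quality low), facing Pass: Accept terms gives -8, Reject terms gives -4. Proposed Reject terms is best. ✓
The founder (project quality high), facing Pass: Accept terms gives 11, Reject terms gives -4. Proposed Accept terms is best. ✓

Yes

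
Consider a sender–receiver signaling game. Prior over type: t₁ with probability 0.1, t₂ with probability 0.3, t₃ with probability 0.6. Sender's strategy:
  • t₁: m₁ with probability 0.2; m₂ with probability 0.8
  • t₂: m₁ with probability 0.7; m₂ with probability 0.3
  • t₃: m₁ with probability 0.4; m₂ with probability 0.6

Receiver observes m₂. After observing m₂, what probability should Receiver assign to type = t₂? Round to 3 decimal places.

0.170

P(m₂) = 0.1·0.8 + 0.3·0.3 + 0.6·0.6 = 0.53
P(t₂ | m₂) = (0.3·0.3) / 0.53 = 0.09 / 0.53 = 0.169811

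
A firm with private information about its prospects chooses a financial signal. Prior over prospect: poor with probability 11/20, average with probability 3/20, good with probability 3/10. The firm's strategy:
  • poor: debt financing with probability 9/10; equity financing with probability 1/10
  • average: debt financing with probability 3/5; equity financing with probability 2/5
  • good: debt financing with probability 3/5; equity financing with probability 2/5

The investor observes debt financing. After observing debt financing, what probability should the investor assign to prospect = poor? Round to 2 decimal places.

P(debt financing) = (11/20)·(9/10) + (3/20)·(3/5) + (3/10)·(3/5) = 153/200
P(poor | debt financing) = ((11/20)·(9/10)) / (153/200) = (99/200) / (153/200) = 11/17

0.65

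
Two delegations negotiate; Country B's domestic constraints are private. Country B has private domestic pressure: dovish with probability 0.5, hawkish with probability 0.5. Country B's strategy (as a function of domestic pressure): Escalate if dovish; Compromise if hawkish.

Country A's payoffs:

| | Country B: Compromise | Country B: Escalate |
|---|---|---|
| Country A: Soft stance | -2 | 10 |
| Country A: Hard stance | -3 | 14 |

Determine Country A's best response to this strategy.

Hard stance

E[Soft stance] = 0.5·(10) + 0.5·(-2) = 4
E[Hard stance] = 0.5·(14) + 0.5·(-3) = 5.5
Best response: Hard stance (5.5 is the largest).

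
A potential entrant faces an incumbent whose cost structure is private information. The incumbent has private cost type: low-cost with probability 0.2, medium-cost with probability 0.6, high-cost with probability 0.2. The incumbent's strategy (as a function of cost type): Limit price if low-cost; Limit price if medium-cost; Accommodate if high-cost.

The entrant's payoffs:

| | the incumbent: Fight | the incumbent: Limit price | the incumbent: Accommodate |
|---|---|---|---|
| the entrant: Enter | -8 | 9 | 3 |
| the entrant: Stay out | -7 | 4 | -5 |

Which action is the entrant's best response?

Compute the entrant's expected payoff for each action, taking the expectation over the incumbent's type.
E[Enter] = 0.2·(9) + 0.6·(9) + 0.2·(3) = 7.8
E[Stay out] = 0.2·(4) + 0.6·(4) + 0.2·(-5) = 2.2
Best response: Enter (7.8 is the largest).

Enter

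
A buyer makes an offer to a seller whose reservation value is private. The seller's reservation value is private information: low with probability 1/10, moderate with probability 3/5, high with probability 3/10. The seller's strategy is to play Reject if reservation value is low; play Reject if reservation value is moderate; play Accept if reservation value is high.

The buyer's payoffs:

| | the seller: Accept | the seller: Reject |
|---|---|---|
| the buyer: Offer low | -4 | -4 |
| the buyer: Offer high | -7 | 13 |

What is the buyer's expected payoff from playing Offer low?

-4

Take the expectation over the seller's reservation value, weighting each type's action by its prior probability.
E[Offer low] = 1/10·(-4) + 3/5·(-4) + 3/10·(-4) = (-2/5) + (-12/5) + (-6/5) = -4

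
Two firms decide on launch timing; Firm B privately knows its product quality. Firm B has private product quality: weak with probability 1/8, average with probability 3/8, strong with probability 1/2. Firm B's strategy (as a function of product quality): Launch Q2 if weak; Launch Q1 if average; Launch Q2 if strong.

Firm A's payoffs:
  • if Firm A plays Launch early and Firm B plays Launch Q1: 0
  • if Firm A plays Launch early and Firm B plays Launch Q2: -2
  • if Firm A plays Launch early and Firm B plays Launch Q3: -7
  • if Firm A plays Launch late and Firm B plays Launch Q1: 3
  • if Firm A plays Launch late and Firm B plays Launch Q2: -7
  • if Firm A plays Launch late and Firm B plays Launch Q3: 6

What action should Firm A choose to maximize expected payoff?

E[Launch early] = 1/8·(-2) + 3/8·(0) + 1/2·(-2) = -5/4
E[Launch late] = 1/8·(-7) + 3/8·(3) + 1/2·(-7) = -13/4
Best response: Launch early (-5/4 is the largest).

Launch early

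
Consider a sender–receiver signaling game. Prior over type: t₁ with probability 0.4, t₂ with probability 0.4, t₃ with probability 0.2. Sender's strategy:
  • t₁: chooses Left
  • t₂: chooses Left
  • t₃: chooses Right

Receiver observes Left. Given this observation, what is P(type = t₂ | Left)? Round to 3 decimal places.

Apply Bayes' rule using the sender's strategy as the likelihood.
P(Left) = 0.4·1 + 0.4·1 + 0.2·0 = 0.8
P(t₂ | Left) = (0.4·1) / 0.8 = 0.4 / 0.8 = 0.5

0.500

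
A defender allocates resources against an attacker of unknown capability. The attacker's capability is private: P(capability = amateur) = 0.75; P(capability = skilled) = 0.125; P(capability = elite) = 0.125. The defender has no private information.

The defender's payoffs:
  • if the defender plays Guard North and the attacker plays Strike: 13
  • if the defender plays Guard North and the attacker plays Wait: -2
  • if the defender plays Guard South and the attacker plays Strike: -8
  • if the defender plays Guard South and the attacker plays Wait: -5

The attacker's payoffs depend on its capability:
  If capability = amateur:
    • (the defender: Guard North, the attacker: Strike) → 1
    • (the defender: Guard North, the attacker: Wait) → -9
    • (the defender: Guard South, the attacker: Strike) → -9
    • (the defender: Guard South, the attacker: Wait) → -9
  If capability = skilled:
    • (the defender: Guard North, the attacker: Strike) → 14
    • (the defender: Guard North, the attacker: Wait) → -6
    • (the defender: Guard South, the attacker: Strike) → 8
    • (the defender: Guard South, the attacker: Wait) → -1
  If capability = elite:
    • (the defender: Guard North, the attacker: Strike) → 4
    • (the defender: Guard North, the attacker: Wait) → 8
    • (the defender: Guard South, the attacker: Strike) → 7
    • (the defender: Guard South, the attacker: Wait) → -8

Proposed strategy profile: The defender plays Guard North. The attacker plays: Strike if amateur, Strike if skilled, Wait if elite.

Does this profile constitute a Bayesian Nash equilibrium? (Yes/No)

Yes

A profile is a BNE iff every type of every player is best-responding given beliefs about the other side.
The defender plays Guard North: E[Guard North] = 0.75·(13) + 0.125·(13) + 0.125·(-2) = 11.125; E[Guard South] = -7.625. Best-responding. ✓
The attacker (capability amateur), facing Guard North: Strike gives 1, Wait gives -9. Proposed Strike is best. ✓
The attacker (capability skilled), facing Guard North: Strike gives 14, Wait gives -6. Proposed Strike is best. ✓
The attacker (capability elite), facing Guard North: Strike gives 4, Wait gives 8. Proposed Wait is best. ✓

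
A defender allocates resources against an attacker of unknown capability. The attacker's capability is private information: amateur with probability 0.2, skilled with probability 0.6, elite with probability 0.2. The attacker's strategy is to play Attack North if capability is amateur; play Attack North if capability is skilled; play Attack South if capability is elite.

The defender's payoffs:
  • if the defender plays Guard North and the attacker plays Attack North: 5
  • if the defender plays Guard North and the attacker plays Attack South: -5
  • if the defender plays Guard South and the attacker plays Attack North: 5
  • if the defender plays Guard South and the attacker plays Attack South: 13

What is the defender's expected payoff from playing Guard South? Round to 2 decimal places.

6.60

E[Guard South] = 0.2·5 + 0.6·5 + 0.2·13 = 1 + 3 + 2.6 = 6.6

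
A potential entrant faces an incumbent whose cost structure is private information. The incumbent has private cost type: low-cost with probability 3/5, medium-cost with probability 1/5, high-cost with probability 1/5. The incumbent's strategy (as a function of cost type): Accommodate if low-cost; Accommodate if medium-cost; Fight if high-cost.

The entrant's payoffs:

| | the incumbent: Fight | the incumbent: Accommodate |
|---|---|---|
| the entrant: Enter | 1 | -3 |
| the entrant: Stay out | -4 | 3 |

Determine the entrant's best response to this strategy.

Stay out

E[Enter] = 3/5·(-3) + 1/5·(-3) + 1/5·(1) = -11/5
E[Stay out] = 3/5·(3) + 1/5·(3) + 1/5·(-4) = 8/5
Best response: Stay out (8/5 is the largest).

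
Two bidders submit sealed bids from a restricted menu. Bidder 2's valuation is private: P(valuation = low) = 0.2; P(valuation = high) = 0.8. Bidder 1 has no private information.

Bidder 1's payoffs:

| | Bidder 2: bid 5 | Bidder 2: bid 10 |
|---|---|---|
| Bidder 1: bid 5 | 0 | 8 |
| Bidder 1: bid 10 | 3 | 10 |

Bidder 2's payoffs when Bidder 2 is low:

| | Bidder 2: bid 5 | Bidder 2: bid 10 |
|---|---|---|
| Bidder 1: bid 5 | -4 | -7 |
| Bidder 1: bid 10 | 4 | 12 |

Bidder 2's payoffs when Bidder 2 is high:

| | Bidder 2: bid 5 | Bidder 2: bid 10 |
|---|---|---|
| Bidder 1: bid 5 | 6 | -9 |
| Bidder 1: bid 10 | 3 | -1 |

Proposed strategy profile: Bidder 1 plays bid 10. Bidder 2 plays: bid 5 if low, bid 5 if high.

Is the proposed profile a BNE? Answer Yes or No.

Bidder 1 plays bid 10: E[bid 10] = 0.2·(3) + 0.8·(3) = 3; E[bid 5] = 0. Best-responding. ✓
Bidder 2 (valuation low), facing bid 10: bid 5 gives 4, bid 10 gives 12. Proposed bid 5 is not best — profitable deviation exists. ✗
Bidder 2 (valuation high), facing bid 10: bid 5 gives 3, bid 10 gives -1. Proposed bid 5 is best. ✓

No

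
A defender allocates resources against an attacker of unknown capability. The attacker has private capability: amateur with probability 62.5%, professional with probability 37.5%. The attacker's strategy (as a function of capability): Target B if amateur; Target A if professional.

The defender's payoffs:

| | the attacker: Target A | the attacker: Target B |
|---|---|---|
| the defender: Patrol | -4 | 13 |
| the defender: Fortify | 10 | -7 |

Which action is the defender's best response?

Patrol

E[Patrol] = 0.625·(13) + 0.375·(-4) = 6.625
E[Fortify] = 0.625·(-7) + 0.375·(10) = -0.625
Best response: Patrol (6.625 is the largest).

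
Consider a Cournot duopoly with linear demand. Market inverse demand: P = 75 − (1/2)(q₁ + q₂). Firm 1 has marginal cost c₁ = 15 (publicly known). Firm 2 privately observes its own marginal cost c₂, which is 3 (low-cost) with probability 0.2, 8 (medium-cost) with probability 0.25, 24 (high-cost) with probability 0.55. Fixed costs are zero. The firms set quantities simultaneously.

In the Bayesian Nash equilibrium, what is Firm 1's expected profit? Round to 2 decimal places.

821.48

Type-c best response for Firm 2: q₂(c) = (75 − c) − q₁/2.
Firm 1 maximizes expected profit; its first-order condition is 75 − q₁ − (1/2)E[q₂] − 15 = 0.
Substituting E[q₂] and solving: E[c₂] = 15.8, so q₁ = (75 − 2·15 + 15.8)/(3/2) = 40.5333.
E[P] = 75 − (1/2)·(q₁ + E[q₂]) = 35.2667; Firm 1's expected profit = (E[P] − 15)·q₁ = (35.2667 − 15)·40.5333 = 821.476.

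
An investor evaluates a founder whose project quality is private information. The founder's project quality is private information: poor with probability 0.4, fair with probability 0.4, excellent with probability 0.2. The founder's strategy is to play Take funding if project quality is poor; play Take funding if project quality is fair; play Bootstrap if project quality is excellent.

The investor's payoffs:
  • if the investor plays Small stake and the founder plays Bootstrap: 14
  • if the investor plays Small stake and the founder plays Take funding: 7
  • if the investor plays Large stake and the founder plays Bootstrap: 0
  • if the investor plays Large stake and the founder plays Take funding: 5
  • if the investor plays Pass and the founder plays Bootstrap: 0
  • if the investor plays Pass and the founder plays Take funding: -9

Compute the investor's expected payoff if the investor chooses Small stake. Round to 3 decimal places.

8.400

Take the expectation over the founder's project quality, weighting each type's action by its prior probability.
E[Small stake] = 0.4·7 + 0.4·7 + 0.2·14 = 2.8 + 2.8 + 2.8 = 8.4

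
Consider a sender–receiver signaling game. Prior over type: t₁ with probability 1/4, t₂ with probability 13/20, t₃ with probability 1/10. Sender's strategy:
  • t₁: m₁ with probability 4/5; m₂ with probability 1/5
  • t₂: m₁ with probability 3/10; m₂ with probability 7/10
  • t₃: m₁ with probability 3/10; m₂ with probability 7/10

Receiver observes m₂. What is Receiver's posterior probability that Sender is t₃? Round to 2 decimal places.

P(m₂) = (1/4)·(1/5) + (13/20)·(7/10) + (1/10)·(7/10) = 23/40
P(t₃ | m₂) = ((1/10)·(7/10)) / (23/40) = (7/100) / (23/40) = 14/115

0.12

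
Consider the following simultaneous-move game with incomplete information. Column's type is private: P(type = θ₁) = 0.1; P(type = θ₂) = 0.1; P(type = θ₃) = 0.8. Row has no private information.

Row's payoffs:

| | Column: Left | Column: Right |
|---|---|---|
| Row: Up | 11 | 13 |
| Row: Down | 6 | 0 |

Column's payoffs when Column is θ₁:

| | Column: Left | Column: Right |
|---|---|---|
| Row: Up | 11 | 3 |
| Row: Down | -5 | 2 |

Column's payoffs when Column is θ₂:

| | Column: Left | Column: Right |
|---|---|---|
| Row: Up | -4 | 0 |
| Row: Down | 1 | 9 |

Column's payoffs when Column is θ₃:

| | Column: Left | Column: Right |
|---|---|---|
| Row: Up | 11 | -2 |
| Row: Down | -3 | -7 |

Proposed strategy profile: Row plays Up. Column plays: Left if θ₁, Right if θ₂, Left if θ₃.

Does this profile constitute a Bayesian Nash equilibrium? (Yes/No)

Row plays Up: E[Up] = 0.1·(11) + 0.1·(13) + 0.8·(11) = 11.2; E[Down] = 5.4. Best-responding. ✓
Column (type θ₁), facing Up: Left gives 11, Right gives 3. Proposed Left is best. ✓
Column (type θ₂), facing Up: Left gives -4, Right gives 0. Proposed Right is best. ✓
Column (type θ₃), facing Up: Left gives 11, Right gives -2. Proposed Left is best. ✓

Yes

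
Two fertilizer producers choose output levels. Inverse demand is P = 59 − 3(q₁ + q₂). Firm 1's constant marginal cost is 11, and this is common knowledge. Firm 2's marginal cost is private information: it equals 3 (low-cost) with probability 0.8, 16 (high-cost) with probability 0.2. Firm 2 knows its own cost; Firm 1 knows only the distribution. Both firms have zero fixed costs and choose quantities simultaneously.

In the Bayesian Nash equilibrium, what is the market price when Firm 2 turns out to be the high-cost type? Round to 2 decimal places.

Firm 2 with cost c maximizes (59 − 3(q₁+q₂) − c)·q₂, giving q₂(c) = (59 − c − 3q₁)/6.
E[c₂] = 0.8·3 + 0.2·16 = 5.6
Firm 1's FOC against E[q₂] yields q₁ = (59 − 2·11 + E[c₂])/9 = (59 − 22 + 5.6)/9 = 4.73333.
q₂(high-cost) = 4.8, so P = 59 − 3·(4.73333 + 4.8) = 30.4.

30.40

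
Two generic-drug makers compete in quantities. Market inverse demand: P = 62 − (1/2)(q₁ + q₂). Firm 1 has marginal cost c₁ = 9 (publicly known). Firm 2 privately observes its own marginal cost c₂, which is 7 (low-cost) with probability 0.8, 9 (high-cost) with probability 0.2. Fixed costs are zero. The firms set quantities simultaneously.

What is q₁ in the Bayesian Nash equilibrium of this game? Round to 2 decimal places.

34.27

Type-c best response for Firm 2: q₂(c) = (62 − c) − q₁/2.
Firm 1 maximizes expected profit; its first-order condition is 62 − q₁ − (1/2)E[q₂] − 9 = 0.
Substituting E[q₂] and solving: E[c₂] = 7.4, so q₁ = (62 − 2·9 + 7.4)/(3/2) = 34.2667.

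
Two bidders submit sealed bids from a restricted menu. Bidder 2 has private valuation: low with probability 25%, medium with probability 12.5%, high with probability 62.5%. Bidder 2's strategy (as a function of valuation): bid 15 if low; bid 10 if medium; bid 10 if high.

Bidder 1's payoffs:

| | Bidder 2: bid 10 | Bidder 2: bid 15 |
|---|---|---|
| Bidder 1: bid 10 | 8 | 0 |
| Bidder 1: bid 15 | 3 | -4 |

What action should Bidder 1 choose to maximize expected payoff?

E[bid 10] = 0.25·(0) + 0.125·(8) + 0.625·(8) = 6
E[bid 15] = 0.25·(-4) + 0.125·(3) + 0.625·(3) = 1.25
Best response: bid 10 (6 is the largest).

bid 10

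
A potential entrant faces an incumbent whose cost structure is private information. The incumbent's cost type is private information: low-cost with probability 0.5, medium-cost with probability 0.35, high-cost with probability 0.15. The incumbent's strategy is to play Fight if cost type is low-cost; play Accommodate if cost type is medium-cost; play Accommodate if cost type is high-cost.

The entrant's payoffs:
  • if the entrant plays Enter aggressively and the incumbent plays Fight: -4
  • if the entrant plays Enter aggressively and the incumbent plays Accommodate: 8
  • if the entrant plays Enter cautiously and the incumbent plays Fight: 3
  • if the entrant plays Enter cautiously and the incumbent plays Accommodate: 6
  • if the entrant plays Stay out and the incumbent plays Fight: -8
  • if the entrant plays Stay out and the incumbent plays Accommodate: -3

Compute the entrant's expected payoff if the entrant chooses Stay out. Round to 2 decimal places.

-5.50

E[Stay out] = 0.5·(-8) + 0.35·(-3) + 0.15·(-3) = (-4) + (-1.05) + (-0.45) = -5.5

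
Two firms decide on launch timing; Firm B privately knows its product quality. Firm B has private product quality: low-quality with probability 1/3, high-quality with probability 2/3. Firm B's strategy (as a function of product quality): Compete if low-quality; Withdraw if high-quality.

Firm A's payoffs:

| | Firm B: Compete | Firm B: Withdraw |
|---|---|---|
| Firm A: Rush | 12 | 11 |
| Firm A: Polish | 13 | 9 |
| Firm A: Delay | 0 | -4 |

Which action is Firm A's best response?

Compute Firm A's expected payoff for each action, taking the expectation over Firm B's type.
E[Rush] = 1/3·(12) + 2/3·(11) = 34/3
E[Polish] = 1/3·(13) + 2/3·(9) = 31/3
E[Delay] = 1/3·(0) + 2/3·(-4) = -8/3
Best response: Rush (34/3 is the largest).

Rush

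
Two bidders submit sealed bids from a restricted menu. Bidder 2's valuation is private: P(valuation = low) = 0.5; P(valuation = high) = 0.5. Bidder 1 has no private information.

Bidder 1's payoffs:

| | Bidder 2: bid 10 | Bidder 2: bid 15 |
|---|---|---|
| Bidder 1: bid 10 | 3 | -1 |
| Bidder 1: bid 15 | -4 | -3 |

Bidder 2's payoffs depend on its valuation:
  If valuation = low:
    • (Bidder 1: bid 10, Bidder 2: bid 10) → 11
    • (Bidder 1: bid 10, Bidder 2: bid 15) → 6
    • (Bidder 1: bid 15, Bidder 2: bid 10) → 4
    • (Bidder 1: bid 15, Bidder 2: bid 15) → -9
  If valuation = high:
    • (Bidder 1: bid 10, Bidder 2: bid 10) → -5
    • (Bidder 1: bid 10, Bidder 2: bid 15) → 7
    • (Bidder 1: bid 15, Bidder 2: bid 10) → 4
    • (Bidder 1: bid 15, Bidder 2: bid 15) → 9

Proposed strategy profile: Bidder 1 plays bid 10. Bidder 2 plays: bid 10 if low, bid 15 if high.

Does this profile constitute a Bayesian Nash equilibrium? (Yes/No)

A profile is a BNE iff every type of every player is best-responding given beliefs about the other side.
Bidder 1 plays bid 10: E[bid 10] = 0.5·(3) + 0.5·(-1) = 1; E[bid 15] = -3.5. Best-responding. ✓
Bidder 2 (valuation low), facing bid 10: bid 10 gives 11, bid 15 gives 6. Proposed bid 10 is best. ✓
Bidder 2 (valuation high), facing bid 10: bid 10 gives -5, bid 15 gives 7. Proposed bid 15 is best. ✓

Yes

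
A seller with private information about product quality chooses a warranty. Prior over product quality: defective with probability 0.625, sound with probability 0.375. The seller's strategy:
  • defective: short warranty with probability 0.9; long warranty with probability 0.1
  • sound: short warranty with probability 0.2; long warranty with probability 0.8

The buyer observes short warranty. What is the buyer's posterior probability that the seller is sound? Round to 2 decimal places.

0.12

P(short warranty) = 0.625·0.9 + 0.375·0.2 = 0.6375
P(sound | short warranty) = (0.375·0.2) / 0.6375 = 0.075 / 0.6375 = 0.117647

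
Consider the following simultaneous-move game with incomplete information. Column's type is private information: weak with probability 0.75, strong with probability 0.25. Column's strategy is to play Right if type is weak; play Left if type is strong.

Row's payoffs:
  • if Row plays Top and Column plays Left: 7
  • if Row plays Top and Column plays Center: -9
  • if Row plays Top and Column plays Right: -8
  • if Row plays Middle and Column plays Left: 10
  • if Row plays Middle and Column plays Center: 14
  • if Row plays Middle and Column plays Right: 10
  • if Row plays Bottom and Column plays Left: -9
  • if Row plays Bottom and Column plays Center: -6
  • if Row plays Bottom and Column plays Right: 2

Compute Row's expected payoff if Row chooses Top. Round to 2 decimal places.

E[Top] = 0.75·(-8) + 0.25·7 = (-6) + 1.75 = -4.25

-4.25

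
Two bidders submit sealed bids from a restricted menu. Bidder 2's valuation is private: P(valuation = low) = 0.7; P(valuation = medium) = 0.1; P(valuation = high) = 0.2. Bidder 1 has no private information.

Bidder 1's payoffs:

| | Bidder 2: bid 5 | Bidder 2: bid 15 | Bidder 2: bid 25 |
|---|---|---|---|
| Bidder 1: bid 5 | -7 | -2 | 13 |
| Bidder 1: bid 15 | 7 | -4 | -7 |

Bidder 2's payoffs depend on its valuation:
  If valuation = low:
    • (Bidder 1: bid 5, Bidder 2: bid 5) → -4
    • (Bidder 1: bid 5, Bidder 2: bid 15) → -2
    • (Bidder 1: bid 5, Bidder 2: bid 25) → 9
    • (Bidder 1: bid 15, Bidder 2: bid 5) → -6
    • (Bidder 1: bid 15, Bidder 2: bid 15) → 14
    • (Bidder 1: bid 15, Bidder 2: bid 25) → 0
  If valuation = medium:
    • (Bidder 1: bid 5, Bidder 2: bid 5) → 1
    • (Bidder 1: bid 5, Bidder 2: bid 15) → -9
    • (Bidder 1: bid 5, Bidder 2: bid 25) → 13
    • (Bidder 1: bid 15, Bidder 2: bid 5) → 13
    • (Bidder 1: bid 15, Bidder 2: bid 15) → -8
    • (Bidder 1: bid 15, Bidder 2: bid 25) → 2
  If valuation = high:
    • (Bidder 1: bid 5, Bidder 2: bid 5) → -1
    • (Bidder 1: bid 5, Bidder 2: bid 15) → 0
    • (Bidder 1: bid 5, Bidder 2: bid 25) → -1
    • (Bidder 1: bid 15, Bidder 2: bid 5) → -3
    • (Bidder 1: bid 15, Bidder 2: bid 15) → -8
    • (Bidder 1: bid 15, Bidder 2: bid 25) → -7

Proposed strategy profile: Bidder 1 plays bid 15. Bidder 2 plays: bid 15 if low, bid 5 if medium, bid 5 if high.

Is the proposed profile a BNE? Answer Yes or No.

Bidder 1 plays bid 15: E[bid 15] = 0.7·(-4) + 0.1·(7) + 0.2·(7) = -0.7; E[bid 5] = -3.5. Best-responding. ✓
Bidder 2 (valuation low), facing bid 15: bid 5 gives -6, bid 15 gives 14, bid 25 gives 0. Proposed bid 15 is best. ✓
Bidder 2 (valuation medium), facing bid 15: bid 5 gives 13, bid 15 gives -8, bid 25 gives 2. Proposed bid 5 is best. ✓
Bidder 2 (valuation high), facing bid 15: bid 5 gives -3, bid 15 gives -8, bid 25 gives -7. Proposed bid 5 is best. ✓

Yes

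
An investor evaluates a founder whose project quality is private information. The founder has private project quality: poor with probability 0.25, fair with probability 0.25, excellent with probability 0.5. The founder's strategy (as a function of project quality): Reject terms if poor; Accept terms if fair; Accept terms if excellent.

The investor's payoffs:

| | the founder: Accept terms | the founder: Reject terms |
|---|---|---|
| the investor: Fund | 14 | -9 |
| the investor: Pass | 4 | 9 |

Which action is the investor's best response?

E[Fund] = 0.25·(-9) + 0.25·(14) + 0.5·(14) = 8.25
E[Pass] = 0.25·(9) + 0.25·(4) + 0.5·(4) = 5.25
Best response: Fund (8.25 is the largest).

Fund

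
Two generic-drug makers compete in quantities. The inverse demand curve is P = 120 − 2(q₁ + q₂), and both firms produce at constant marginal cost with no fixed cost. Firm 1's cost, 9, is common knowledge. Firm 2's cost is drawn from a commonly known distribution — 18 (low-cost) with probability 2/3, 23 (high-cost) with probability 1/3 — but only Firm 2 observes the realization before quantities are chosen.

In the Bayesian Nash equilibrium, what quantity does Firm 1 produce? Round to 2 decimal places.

Each type of Firm 2 best-responds to q₁; Firm 1 best-responds to the expected q₂ over Firm 2's types.
Firm 2 with cost c maximizes (120 − 2(q₁+q₂) − c)·q₂, giving q₂(c) = (120 − c − 2q₁)/4.
E[c₂] = 2/3·18 + 1/3·23 = 19.6667
Firm 1's FOC against E[q₂] yields q₁ = (120 − 2·9 + E[c₂])/6 = (120 − 18 + 19.6667)/6 = 20.2778.

20.28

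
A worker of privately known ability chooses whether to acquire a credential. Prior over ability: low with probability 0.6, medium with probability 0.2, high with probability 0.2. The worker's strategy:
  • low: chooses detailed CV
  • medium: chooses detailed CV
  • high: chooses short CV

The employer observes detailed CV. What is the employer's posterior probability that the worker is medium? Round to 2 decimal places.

P(detailed CV) = 0.6·1 + 0.2·1 + 0.2·0 = 0.8
P(medium | detailed CV) = (0.2·1) / 0.8 = 0.2 / 0.8 = 0.25

0.25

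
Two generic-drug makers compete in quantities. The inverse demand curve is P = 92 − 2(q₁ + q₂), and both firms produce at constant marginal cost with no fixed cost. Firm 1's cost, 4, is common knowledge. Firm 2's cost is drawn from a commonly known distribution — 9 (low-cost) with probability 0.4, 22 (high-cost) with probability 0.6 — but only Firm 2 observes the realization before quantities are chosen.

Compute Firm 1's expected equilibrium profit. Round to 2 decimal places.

Type-c best response for Firm 2: q₂(c) = (92 − c)/4 − q₁/2.
Firm 1 maximizes expected profit; its first-order condition is 92 − 4q₁ − 2E[q₂] − 4 = 0.
Substituting E[q₂] and solving: E[c₂] = 16.8, so q₁ = (92 − 2·4 + 16.8)/6 = 16.8.
E[P] = 92 − 2·(q₁ + E[q₂]) = 37.6; Firm 1's expected profit = (E[P] − 4)·q₁ = (37.6 − 4)·16.8 = 564.48.

564.48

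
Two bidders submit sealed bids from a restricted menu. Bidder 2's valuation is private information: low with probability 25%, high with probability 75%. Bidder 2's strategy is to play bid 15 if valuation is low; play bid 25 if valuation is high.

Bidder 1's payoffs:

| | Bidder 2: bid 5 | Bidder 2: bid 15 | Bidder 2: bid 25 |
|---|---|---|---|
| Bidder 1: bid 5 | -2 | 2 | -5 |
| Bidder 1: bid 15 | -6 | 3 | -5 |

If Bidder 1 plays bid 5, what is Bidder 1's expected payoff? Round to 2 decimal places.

-3.25

E[bid 5] = 0.25·2 + 0.75·(-5) = 0.5 + (-3.75) = -3.25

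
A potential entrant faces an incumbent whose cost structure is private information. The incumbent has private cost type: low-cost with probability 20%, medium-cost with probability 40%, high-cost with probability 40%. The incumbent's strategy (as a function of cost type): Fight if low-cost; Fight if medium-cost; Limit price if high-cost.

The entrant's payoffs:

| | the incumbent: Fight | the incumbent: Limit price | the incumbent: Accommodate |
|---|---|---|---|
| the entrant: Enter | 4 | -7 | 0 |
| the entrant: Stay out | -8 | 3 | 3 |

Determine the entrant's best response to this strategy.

E[Enter] = 0.2·(4) + 0.4·(4) + 0.4·(-7) = -0.4
E[Stay out] = 0.2·(-8) + 0.4·(-8) + 0.4·(3) = -3.6
Best response: Enter (-0.4 is the largest).

Enter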